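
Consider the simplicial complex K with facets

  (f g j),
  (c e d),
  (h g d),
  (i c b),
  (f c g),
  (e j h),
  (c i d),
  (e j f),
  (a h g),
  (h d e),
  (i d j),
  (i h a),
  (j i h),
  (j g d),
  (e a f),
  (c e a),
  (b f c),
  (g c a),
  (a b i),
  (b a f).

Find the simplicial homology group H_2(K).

H_2 = 0.

K has 10 vertices, 30 edges, 20 triangles.
rank ∂_2 = 20, rank ∂_3 = 0 ⇒ b_2 = 20 − 20 − 0 = 0. So H_2 ≅ 0.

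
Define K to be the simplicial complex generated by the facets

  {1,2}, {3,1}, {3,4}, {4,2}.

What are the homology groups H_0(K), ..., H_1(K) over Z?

K has 4 vertices, 4 edges.
rank ∂_0 = 0, rank ∂_1 = 3 ⇒ b_0 = 4 − 0 − 3 = 1; all invariant factors of ∂_1 are 1 so no torsion. So H_0 = Z.
rank ∂_1 = 3, rank ∂_2 = 0 ⇒ b_1 = 4 − 3 − 0 = 1. So H_1 = Z.

H_0 = Z,  H_1 = Z.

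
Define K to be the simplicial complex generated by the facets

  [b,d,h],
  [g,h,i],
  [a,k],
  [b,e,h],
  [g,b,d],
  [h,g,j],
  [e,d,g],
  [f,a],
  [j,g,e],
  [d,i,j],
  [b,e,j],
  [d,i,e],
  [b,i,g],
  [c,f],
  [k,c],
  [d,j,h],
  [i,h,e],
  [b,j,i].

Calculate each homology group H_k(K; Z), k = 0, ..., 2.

Fix the vertex order a < b < c < d < e < f < g < h < i < j < k and write every simplex with vertices in increasing order. Then dim K = 2 and the simplices of K are:

  0-simplices (11): a, b, c, d, e, f, g, h, i, j, k
  1-simplices (25): af, ak, bd, be, bg, bh, bi, bj, cf, ck, de, dg, dh, di, dj, eg, eh, ei, ej, gh, gi, gj, hi, hj, ij
  2-simplices (14): bdg, bdh, beh, bej, bgi, bij, deg, dei, dhj, dij, egj, ehi, ghi, ghj

so the chain groups are C_0 ≅ Z^11, C_1 ≅ Z^25, C_2 ≅ Z^14.

∂_1: C_1 → C_0 is given by ∂[p,q] = [q] − [p]. For instance
  ∂bd = d − b.
The 11×25 boundary matrix has rank 9 and Smith normal form diag(1,1,1,1,1,1,1,1,1).

∂_2: C_2 → C_1 sends each 2-simplex [p,q,r] to [q,r] − [p,r] + [p,q]. For instance
  ∂ehi = hi − ei + eh,
  ∂bdh = dh − bh + bd.
The 25×14 boundary matrix has rank 13 and Smith normal form diag(1,1,1,1,1,1,1,1,1,1,1,1,1).

From H_k ≅ ker(∂_k) / im(∂_{k+1}) we obtain:

  H_0: rank C_0 − rank ∂_1 = 11 − 9 = 2, and the invariant factors of ∂_1 are all 1, so H_0 = Z^2.
  H_1: rank ker ∂_1 − rank ∂_2 = (25 − 9) − 13 = 3, and the invariant factors of ∂_2 are all 1, so H_1 = Z^3.
  H_2: rank ker ∂_2 − rank ∂_3 = (14 − 13) − 0 = 1, and there is no ∂_3, so H_2 = Z.

(K is a triangulation of the disjoint union of the circle S^1 and the torus T^2.)

H_0 ≅ Z^2,  H_1 ≅ Z^3,  H_2 ≅ Z.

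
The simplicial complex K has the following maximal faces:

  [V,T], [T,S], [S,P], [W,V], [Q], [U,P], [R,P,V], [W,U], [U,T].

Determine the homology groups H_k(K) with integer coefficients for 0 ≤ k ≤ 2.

H_0 ≅ Z^2,  H_1 ≅ Z^3,  H_2 = 0.

K has 8 vertices, 10 edges, 1 triangle.
rank ∂_0 = 0, rank ∂_1 = 6 ⇒ b_0 = 8 − 0 − 6 = 2; all invariant factors of ∂_1 are 1 so no torsion. So H_0 ≅ Z^2.
rank ∂_1 = 6, rank ∂_2 = 1 ⇒ b_1 = 10 − 6 − 1 = 3; all invariant factors of ∂_2 are 1 so no torsion. So H_1 ≅ Z^3.
rank ∂_2 = 1, rank ∂_3 = 0 ⇒ b_2 = 1 − 1 − 0 = 0. So H_2 ≅ 0.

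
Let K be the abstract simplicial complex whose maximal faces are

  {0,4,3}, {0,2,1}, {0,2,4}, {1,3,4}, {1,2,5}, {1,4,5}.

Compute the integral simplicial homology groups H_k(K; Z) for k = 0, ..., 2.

H_0 = Z,  H_1 = Z,  H_2 = 0.

Fix the vertex order 0 < 1 < 2 < 3 < 4 < 5 and write every simplex with vertices in increasing order. Then dim K = 2 and the simplices of K are:

  0-simplices (6): [0], [1], [2], [3], [4], [5]
  1-simplices (12): [0,1], [0,2], [0,3], [0,4], [1,2], [1,3], [1,4], [1,5], [2,4], [2,5], [3,4], [4,5]
  2-simplices (6): [0,1,2], [0,2,4], [0,3,4], [1,2,5], [1,3,4], [1,4,5]

so the chain groups are C_0 ≅ Z^6, C_1 ≅ Z^12, C_2 ≅ Z^6.

Boundary ∂_1: C_1 → C_0 sends each edge [p,q] (with p < q) to q − p. For instance
  ∂[2,4] = [4] − [2].
This gives a 6×12 integer matrix of rank 5; reducing to Smith normal form yields diagonal entries (1,1,1,1,1).

Boundary ∂_2: C_2 → C_1 sends each 2-simplex [p,q,r] to [q,r] − [p,r] + [p,q]. For instance
  ∂[0,3,4] = [3,4] − [0,4] + [0,3],
  ∂[1,2,5] = [2,5] − [1,5] + [1,2].
This gives a 12×6 integer matrix of rank 6; reducing to Smith normal form yields diagonal entries (1,1,1,1,1,1).

Computing H_k = (kernel of ∂_k) / (image of ∂_{k+1}):

  H_0: rank C_0 − rank ∂_1 = 6 − 5 = 1, and the invariant factors of ∂_1 are all 1, so H_0 ≅ Z.
  H_1: rank ker ∂_1 − rank ∂_2 = (12 − 5) − 6 = 1, and the invariant factors of ∂_2 are all 1, so H_1 ≅ Z.
  H_2: rank ker ∂_2 − rank ∂_3 = (6 − 6) − 0 = 0, and there is no ∂_3, so H_2 ≅ 0.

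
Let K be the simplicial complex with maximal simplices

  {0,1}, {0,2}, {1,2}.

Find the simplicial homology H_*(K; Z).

H_0 = Z,  H_1 = Z.

Fix the vertex order 0 < 1 < 2 and write every simplex with vertices in increasing order. Then dim K = 1 and the simplices of K are:

  0-simplices (3): [0], [1], [2]
  1-simplices (3): [0,1], [0,2], [1,2]

Hence C_0 ≅ Z^3, C_1 ≅ Z^3.

∂_1: C_1 → C_0 sends each edge [p,q] (with p < q) to q − p. For instance
  ∂[0,2] = [2] − [0].
The resulting 3×3 matrix has rank 2, and its Smith normal form has invariant factors (1,1).

Now H_k = ker ∂_k / im ∂_{k+1}, so:

  H_0: rank C_0 − rank ∂_1 = 3 − 2 = 1, and the invariant factors of ∂_1 are all 1, so H_0 ≅ Z.
  H_1: rank ker ∂_1 − rank ∂_2 = (3 − 2) − 0 = 1, and there is no ∂_2, so H_1 ≅ Z.

(K is a triangulation of the circle S^1.)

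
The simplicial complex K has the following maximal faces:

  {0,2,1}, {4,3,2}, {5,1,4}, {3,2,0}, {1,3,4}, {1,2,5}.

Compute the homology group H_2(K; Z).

Take the total order 0 < 1 < 2 < 3 < 4 < 5 on the vertex set. Then K (dimension 2) consists of the simplices:

  0-simplices (6): [0], [1], [2], [3], [4], [5]
  1-simplices (12): [0,1], [0,2], [0,3], [1,2], [1,3], [1,4], [1,5], [2,3], [2,4], [2,5], [3,4], [4,5]
  2-simplices (6): [0,1,2], [0,2,3], [1,2,5], [1,3,4], [1,4,5], [2,3,4]

giving chain groups C_0 ≅ Z^6, C_1 ≅ Z^12, C_2 ≅ Z^6.

∂_1: C_1 → C_0 is given by ∂[p,q] = [q] − [p].
As a 6×12 matrix over Z this has rank 5, with invariant factors (1,1,1,1,1).

The boundary map ∂_2: C_2 → C_1 sends each 2-simplex [p,q,r] to [q,r] − [p,r] + [p,q]. For instance
  ∂[0,2,3] = [2,3] − [0,3] + [0,2],
  ∂[0,1,2] = [1,2] − [0,2] + [0,1].
This gives a 12×6 integer matrix of rank 6; reducing to Smith normal form yields diagonal entries (1,1,1,1,1,1).

Reading off H_k = ker ∂_k / im ∂_{k+1}:

  H_2: rank ker ∂_2 − rank ∂_3 = (6 − 6) − 0 = 0, and there is no ∂_3, so H_2 = 0.

(K is a triangulation of the cylinder S^1 x I.)

H_2 = 0.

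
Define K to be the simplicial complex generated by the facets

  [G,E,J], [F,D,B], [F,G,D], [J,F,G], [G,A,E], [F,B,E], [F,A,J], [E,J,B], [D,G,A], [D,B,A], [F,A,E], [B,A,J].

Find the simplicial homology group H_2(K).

Order the vertices as A < B < D < E < F < G < J. Listing each simplex with vertices in this order, K has dimension 2 with simplices:

  0-simplices (7): A, B, D, E, F, G, J
  1-simplices (18): AB, AD, AE, AF, AG, AJ, BD, BE, BF, BJ, DF, DG, EF, EG, EJ, FG, FJ, GJ
  2-simplices (12): ABD, ABJ, ADG, AEF, AEG, AFJ, BDF, BEF, BEJ, DFG, EGJ, FGJ

giving chain groups C_0 ≅ Z^7, C_1 ≅ Z^18, C_2 ≅ Z^12.

Boundary ∂_1: C_1 → C_0 is given by ∂[p,q] = [q] − [p].
The 7×18 boundary matrix has rank 6 and Smith normal form diag(1,1,1,1,1,1).

Boundary ∂_2: C_2 → C_1 sends each 2-simplex [p,q,r] to [q,r] − [p,r] + [p,q]. For instance
  ∂BEJ = EJ − BJ + BE,
  ∂AEG = EG − AG + AE.
This gives a 18×12 integer matrix of rank 12; reducing to Smith normal form yields diagonal entries (1,1,1,1,1,1,1,1,1,1,1,2).

Reading off H_k = ker ∂_k / im ∂_{k+1}:

  H_2: rank ker ∂_2 − rank ∂_3 = (12 − 12) − 0 = 0, and there is no ∂_3, so H_2 = 0.

(K is a triangulation of the real projective plane RP^2.)

H_2 ≅ 0.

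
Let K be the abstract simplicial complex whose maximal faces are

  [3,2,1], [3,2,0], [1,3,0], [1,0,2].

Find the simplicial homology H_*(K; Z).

Take the total order 0 < 1 < 2 < 3 on the vertex set. Then K (dimension 2) consists of the simplices:

  0-simplices (4): [0], [1], [2], [3]
  1-simplices (6): [0,1], [0,2], [0,3], [1,2], [1,3], [2,3]
  2-simplices (4): [0,1,2], [0,1,3], [0,2,3], [1,2,3]

Hence C_0 ≅ Z^4, C_1 ≅ Z^6, C_2 ≅ Z^4.

Boundary ∂_1: C_1 → C_0 is given by ∂[p,q] = [q] − [p].
As a 4×6 matrix over Z this has rank 3, with invariant factors (1,1,1).

The boundary map ∂_2: C_2 → C_1 acts by ∂[p,q,r] = [q,r] − [p,r] + [p,q]. For instance
  ∂[0,2,3] = [2,3] − [0,3] + [0,2],
  ∂[1,2,3] = [2,3] − [1,3] + [1,2].
The 6×4 boundary matrix has rank 3 and Smith normal form diag(1,1,1).

From H_k ≅ ker(∂_k) / im(∂_{k+1}) we obtain:

  H_0: rank C_0 − rank ∂_1 = 4 − 3 = 1, and the invariant factors of ∂_1 are all 1, so H_0 ≅ Z.
  H_1: rank ker ∂_1 − rank ∂_2 = (6 − 3) − 3 = 0, and the invariant factors of ∂_2 are all 1, so H_1 ≅ 0.
  H_2: rank ker ∂_2 − rank ∂_3 = (4 − 3) − 0 = 1, and there is no ∂_3, so H_2 ≅ Z.

(K is a triangulation of the 2-sphere S^2.)

H_0 = Z,  H_1 = 0,  H_2 = Z.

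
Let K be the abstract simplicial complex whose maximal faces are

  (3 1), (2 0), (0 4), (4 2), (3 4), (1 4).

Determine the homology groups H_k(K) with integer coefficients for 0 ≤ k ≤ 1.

Take the total order 0 < 1 < 2 < 3 < 4 on the vertex set. Then K (dimension 1) consists of the simplices:

  0-simplices (5): [0], [1], [2], [3], [4]
  1-simplices (6): [0,2], [0,4], [1,3], [1,4], [2,4], [3,4]

giving chain groups C_0 ≅ Z^5, C_1 ≅ Z^6.

Boundary ∂_1: C_1 → C_0 is given by ∂[p,q] = [q] − [p].
This gives a 5×6 integer matrix of rank 4; reducing to Smith normal form yields diagonal entries (1,1,1,1).

Reading off H_k = ker ∂_k / im ∂_{k+1}:

  H_0: rank C_0 − rank ∂_1 = 5 − 4 = 1, and the invariant factors of ∂_1 are all 1, so H_0 = Z.
  H_1: rank ker ∂_1 − rank ∂_2 = (6 − 4) − 0 = 2, and there is no ∂_2, so H_1 = Z^2.

(K is a triangulation of a wedge of 2 circles.)

H_0 = Z,  H_1 = Z^2.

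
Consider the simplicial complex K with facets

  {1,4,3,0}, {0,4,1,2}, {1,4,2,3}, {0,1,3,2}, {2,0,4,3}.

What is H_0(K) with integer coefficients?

H_0 ≅ Z.

Order the vertices as 0 < 1 < 2 < 3 < 4. Listing each simplex with vertices in this order, K has dimension 3 with simplices:

  0-simplices (5): [0], [1], [2], [3], [4]
  1-simplices (10): [0,1], [0,2], [0,3], [0,4], [1,2], [1,3], [1,4], [2,3], [2,4], [3,4]
  2-simplices (10): [0,1,2], [0,1,3], [0,1,4], [0,2,3], [0,2,4], [0,3,4], [1,2,3], [1,2,4], [1,3,4], [2,3,4]
  3-simplices (5): [0,1,2,3], [0,1,2,4], [0,1,3,4], [0,2,3,4], [1,2,3,4]

so the chain groups are C_0 ≅ Z^5, C_1 ≅ Z^10, C_2 ≅ Z^10, C_3 ≅ Z^5.

The boundary map ∂_1: C_1 → C_0 maps an edge to its endpoints' difference, ∂[p,q] = q − p.
This gives a 5×10 integer matrix of rank 4; reducing to Smith normal form yields diagonal entries (1,1,1,1).

∂_2: C_2 → C_1 maps a triangle to the signed sum of its edges. For instance
  ∂[0,1,3] = [1,3] − [0,3] + [0,1],
  ∂[1,2,4] = [2,4] − [1,4] + [1,2].
The 10×10 boundary matrix has rank 6 and Smith normal form diag(1,1,1,1,1,1).

The boundary map ∂_3: C_3 → C_2 sends each 3-simplex σ to the alternating sum Σ_i (−1)^i (σ with its i-th vertex removed). For instance
  ∂[0,2,3,4] = [2,3,4] − [0,3,4] + [0,2,4] − [0,2,3],
  ∂[0,1,2,4] = [1,2,4] − [0,2,4] + [0,1,4] − [0,1,2].
The 10×5 boundary matrix has rank 4 and Smith normal form diag(1,1,1,1).

From H_k ≅ ker(∂_k) / im(∂_{k+1}) we obtain:

  H_0: rank C_0 − rank ∂_1 = 5 − 4 = 1, and the invariant factors of ∂_1 are all 1, so H_0 ≅ Z.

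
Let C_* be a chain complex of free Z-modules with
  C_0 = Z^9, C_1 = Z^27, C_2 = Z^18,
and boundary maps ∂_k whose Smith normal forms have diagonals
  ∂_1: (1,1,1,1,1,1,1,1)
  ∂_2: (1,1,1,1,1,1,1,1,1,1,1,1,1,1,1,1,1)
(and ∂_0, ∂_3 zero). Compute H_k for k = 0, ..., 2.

H_0 = Z,  H_1 = Z^2,  H_2 = Z.

H_0: b_0 = 9 − 0 − 8 = 1; torsion from ∂_1 factors > 1: none. So H_0 = Z.
H_1: b_1 = 27 − 8 − 17 = 2; torsion from ∂_2 factors > 1: none. So H_1 = Z^2.
H_2: b_2 = 18 − 17 − 0 = 1; torsion from ∂_3 factors > 1: none. So H_2 = Z.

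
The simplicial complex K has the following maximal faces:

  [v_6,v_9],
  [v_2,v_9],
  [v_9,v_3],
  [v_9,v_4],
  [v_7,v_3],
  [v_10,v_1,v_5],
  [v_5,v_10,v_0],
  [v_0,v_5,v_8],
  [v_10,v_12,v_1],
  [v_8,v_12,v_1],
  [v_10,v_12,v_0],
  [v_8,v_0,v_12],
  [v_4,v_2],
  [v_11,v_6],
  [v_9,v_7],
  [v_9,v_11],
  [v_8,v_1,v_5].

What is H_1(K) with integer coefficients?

Take the total order v_0 < v_1 < v_2 < v_3 < v_4 < v_5 < v_6 < v_7 < v_8 < v_9 < v_10 < v_11 < v_12 on the vertex set. Then K (dimension 2) consists of the simplices:

  0-simplices (13): [v_0], [v_1], [v_2], [v_3], [v_4], [v_5], [v_6], [v_7], [v_8], [v_9], [v_10], [v_11], [v_12]
  1-simplices (21): (21 of them)
  2-simplices (8): [v_0,v_5,v_8], [v_0,v_5,v_10], [v_0,v_8,v_12], [v_0,v_10,v_12], [v_1,v_5,v_8], [v_1,v_5,v_10], [v_1,v_8,v_12], [v_1,v_10,v_12]

so the chain groups are C_0 ≅ Z^13, C_1 ≅ Z^21, C_2 ≅ Z^8.

The boundary map ∂_1: C_1 → C_0 is given by ∂[p,q] = [q] − [p].
This gives a 13×21 integer matrix of rank 11; reducing to Smith normal form yields diagonal entries (1,1,1,1,1,1,1,1,1,1,1).

Boundary ∂_2: C_2 → C_1 sends each 2-simplex [p,q,r] to [q,r] − [p,r] + [p,q]. For instance
  ∂[v_1,v_5,v_10] = [v_5,v_10] − [v_1,v_10] + [v_1,v_5],
  ∂[v_1,v_10,v_12] = [v_10,v_12] − [v_1,v_12] + [v_1,v_10].
The resulting 21×8 matrix has rank 7, and its Smith normal form has invariant factors (1,1,1,1,1,1,1).

Now H_k = ker ∂_k / im ∂_{k+1}, so:

  H_1: rank ker ∂_1 − rank ∂_2 = (21 − 11) − 7 = 3, and the invariant factors of ∂_2 are all 1, so H_1 ≅ Z^3.

(K is a triangulation of the disjoint union of the 2-sphere S^2 and a wedge of 3 circles.)

H_1 = Z^3.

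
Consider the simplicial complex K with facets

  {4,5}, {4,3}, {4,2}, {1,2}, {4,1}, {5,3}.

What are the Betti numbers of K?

Order the vertices as 1 < 2 < 3 < 4 < 5. Listing each simplex with vertices in this order, K has dimension 1 with simplices:

  0-simplices (5): [1], [2], [3], [4], [5]
  1-simplices (6): [1,2], [1,4], [2,4], [3,4], [3,5], [4,5]

so the chain groups are C_0 ≅ Z^5, C_1 ≅ Z^6.

∂_1: C_1 → C_0 sends each edge [p,q] (with p < q) to q − p.
The resulting 5×6 matrix has rank 4, and its Smith normal form has invariant factors (1,1,1,1).

Computing H_k = (kernel of ∂_k) / (image of ∂_{k+1}):

  H_0: rank C_0 − rank ∂_1 = 5 − 4 = 1, and the invariant factors of ∂_1 are all 1, so H_0 = Z.
  H_1: rank ker ∂_1 − rank ∂_2 = (6 − 4) − 0 = 2, and there is no ∂_2, so H_1 = Z^2.

As a check, the Euler characteristic is 5 − 6 = -1, which agrees with 1 − 2 = -1.

Hence the Betti numbers are b_0 = 1, b_1 = 2.

b_0 = 1, b_1 = 2.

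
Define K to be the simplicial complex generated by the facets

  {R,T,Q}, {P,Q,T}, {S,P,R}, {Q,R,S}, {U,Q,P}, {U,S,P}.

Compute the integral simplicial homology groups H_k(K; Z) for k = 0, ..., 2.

K has 6 vertices, 12 edges, 6 triangles.
rank ∂_0 = 0, rank ∂_1 = 5 ⇒ b_0 = 6 − 0 − 5 = 1; all invariant factors of ∂_1 are 1 so no torsion. So H_0 ≅ Z.
rank ∂_1 = 5, rank ∂_2 = 6 ⇒ b_1 = 12 − 5 − 6 = 1; all invariant factors of ∂_2 are 1 so no torsion. So H_1 ≅ Z.
rank ∂_2 = 6, rank ∂_3 = 0 ⇒ b_2 = 6 − 6 − 0 = 0. So H_2 ≅ 0.

H_0 = Z,  H_1 = Z,  H_2 = 0.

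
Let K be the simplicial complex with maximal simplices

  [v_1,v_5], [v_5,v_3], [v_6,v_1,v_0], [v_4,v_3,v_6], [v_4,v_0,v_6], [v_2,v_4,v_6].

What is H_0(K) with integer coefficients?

We work with the vertex ordering v_0 < v_1 < v_2 < v_3 < v_4 < v_5 < v_6. The simplices of K, each written with vertices in increasing order, are:

  0-simplices (7): [v_0], [v_1], [v_2], [v_3], [v_4], [v_5], [v_6]
  1-simplices (11): [v_0,v_1], [v_0,v_4], [v_0,v_6], [v_1,v_5], [v_1,v_6], [v_2,v_4], [v_2,v_6], [v_3,v_4], [v_3,v_5], [v_3,v_6], [v_4,v_6]
  2-simplices (4): [v_0,v_1,v_6], [v_0,v_4,v_6], [v_2,v_4,v_6], [v_3,v_4,v_6]

giving chain groups C_0 ≅ Z^7, C_1 ≅ Z^11, C_2 ≅ Z^4.

The boundary map ∂_1: C_1 → C_0 sends each edge [p,q] (with p < q) to q − p. For instance
  ∂[v_4,v_6] = [v_6] − [v_4].
This gives a 7×11 integer matrix of rank 6; reducing to Smith normal form yields diagonal entries (1,1,1,1,1,1).

∂_2: C_2 → C_1 sends each 2-simplex [p,q,r] to [q,r] − [p,r] + [p,q]. For instance
  ∂[v_2,v_4,v_6] = [v_4,v_6] − [v_2,v_6] + [v_2,v_4],
  ∂[v_0,v_4,v_6] = [v_4,v_6] − [v_0,v_6] + [v_0,v_4].
As a 11×4 matrix over Z this has rank 4, with invariant factors (1,1,1,1).

Reading off H_k = ker ∂_k / im ∂_{k+1}:

  H_0: rank C_0 − rank ∂_1 = 7 − 6 = 1, and the invariant factors of ∂_1 are all 1, so H_0 = Z.

H_0 ≅ Z.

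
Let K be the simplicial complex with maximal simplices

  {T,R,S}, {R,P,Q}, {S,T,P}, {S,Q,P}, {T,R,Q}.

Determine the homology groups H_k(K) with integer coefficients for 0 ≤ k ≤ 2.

Take the total order P < Q < R < S < T on the vertex set. Then K (dimension 2) consists of the simplices:

  0-simplices (5): P, Q, R, S, T
  1-simplices (10): PQ, PR, PS, PT, QR, QS, QT, RS, RT, ST
  2-simplices (5): PQR, PQS, PST, QRT, RST

so the chain groups are C_0 ≅ Z^5, C_1 ≅ Z^10, C_2 ≅ Z^5.

The boundary map ∂_1: C_1 → C_0 is given by ∂[p,q] = [q] − [p]. For instance
  ∂RS = S − R.
The resulting 5×10 matrix has rank 4, and its Smith normal form has invariant factors (1,1,1,1).

∂_2: C_2 → C_1 sends each 2-simplex [p,q,r] to [q,r] − [p,r] + [p,q]. For instance
  ∂PST = ST − PT + PS,
  ∂PQR = QR − PR + PQ.
The 10×5 boundary matrix has rank 5 and Smith normal form diag(1,1,1,1,1).

Reading off H_k = ker ∂_k / im ∂_{k+1}:

  H_0: rank C_0 − rank ∂_1 = 5 − 4 = 1, and the invariant factors of ∂_1 are all 1, so H_0 ≅ Z.
  H_1: rank ker ∂_1 − rank ∂_2 = (10 − 4) − 5 = 1, and the invariant factors of ∂_2 are all 1, so H_1 ≅ Z.
  H_2: rank ker ∂_2 − rank ∂_3 = (5 − 5) − 0 = 0, and there is no ∂_3, so H_2 ≅ 0.

H_0 ≅ Z,  H_1 ≅ Z,  H_2 = 0.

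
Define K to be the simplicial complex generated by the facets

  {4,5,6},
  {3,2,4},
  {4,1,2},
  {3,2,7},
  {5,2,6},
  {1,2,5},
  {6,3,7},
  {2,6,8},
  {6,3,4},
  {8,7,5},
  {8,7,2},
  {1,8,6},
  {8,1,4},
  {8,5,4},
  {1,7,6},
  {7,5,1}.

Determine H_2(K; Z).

H_2 = Z.

Fix the vertex order 1 < 2 < 3 < 4 < 5 < 6 < 7 < 8 and write every simplex with vertices in increasing order. Then dim K = 2 and the simplices of K are:

  0-simplices (8): [1], [2], [3], [4], [5], [6], [7], [8]
  1-simplices (24): (24 of them)
  2-simplices (16): [1,2,4], [1,2,5], [1,4,8], [1,5,7], [1,6,7], [1,6,8], [2,3,4], [2,3,7], [2,5,6], [2,6,8], [2,7,8], [3,4,6], [3,6,7], [4,5,6], [4,5,8], [5,7,8]

so the chain groups are C_0 ≅ Z^8, C_1 ≅ Z^24, C_2 ≅ Z^16.

∂_1: C_1 → C_0 maps an edge to its endpoints' difference, ∂[p,q] = q − p.
The 8×24 boundary matrix has rank 7 and Smith normal form diag(1,1,1,1,1,1,1).

∂_2: C_2 → C_1 maps a triangle to the signed sum of its edges. For instance
  ∂[1,2,4] = [2,4] − [1,4] + [1,2],
  ∂[4,5,8] = [5,8] − [4,8] + [4,5].
The 24×16 boundary matrix has rank 15 and Smith normal form diag(1,1,1,1,1,1,1,1,1,1,1,1,1,1,1).

From H_k ≅ ker(∂_k) / im(∂_{k+1}) we obtain:

  H_2: rank ker ∂_2 − rank ∂_3 = (16 − 15) − 0 = 1, and there is no ∂_3, so H_2 ≅ Z.

(K is a triangulation of the torus T^2.)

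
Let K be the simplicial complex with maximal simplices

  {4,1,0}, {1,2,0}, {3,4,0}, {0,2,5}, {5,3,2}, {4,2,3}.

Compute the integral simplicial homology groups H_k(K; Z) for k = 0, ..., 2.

K has 6 vertices, 12 edges, 6 triangles.
rank ∂_0 = 0, rank ∂_1 = 5 ⇒ b_0 = 6 − 0 − 5 = 1; all invariant factors of ∂_1 are 1 so no torsion. So H_0 = Z.
rank ∂_1 = 5, rank ∂_2 = 6 ⇒ b_1 = 12 − 5 − 6 = 1; all invariant factors of ∂_2 are 1 so no torsion. So H_1 = Z.
rank ∂_2 = 6, rank ∂_3 = 0 ⇒ b_2 = 6 − 6 − 0 = 0. So H_2 = 0.

H_0 ≅ Z,  H_1 ≅ Z,  H_2 = 0.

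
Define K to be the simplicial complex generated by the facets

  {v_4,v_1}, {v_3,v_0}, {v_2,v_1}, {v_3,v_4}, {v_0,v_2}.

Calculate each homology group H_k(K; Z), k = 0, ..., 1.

H_0 = Z,  H_1 = Z.

We work with the vertex ordering v_0 < v_1 < v_2 < v_3 < v_4. The simplices of K, each written with vertices in increasing order, are:

  0-simplices (5): [v_0], [v_1], [v_2], [v_3], [v_4]
  1-simplices (5): [v_0,v_2], [v_0,v_3], [v_1,v_2], [v_1,v_4], [v_3,v_4]

Hence C_0 ≅ Z^5, C_1 ≅ Z^5.

The boundary map ∂_1: C_1 → C_0 maps an edge to its endpoints' difference, ∂[p,q] = q − p. For instance
  ∂[v_1,v_2] = [v_2] − [v_1].
This gives a 5×5 integer matrix of rank 4; reducing to Smith normal form yields diagonal entries (1,1,1,1).

Now H_k = ker ∂_k / im ∂_{k+1}, so:

  H_0: rank C_0 − rank ∂_1 = 5 − 4 = 1, and the invariant factors of ∂_1 are all 1, so H_0 ≅ Z.
  H_1: rank ker ∂_1 − rank ∂_2 = (5 − 4) − 0 = 1, and there is no ∂_2, so H_1 ≅ Z.

(K is a triangulation of the circle S^1.)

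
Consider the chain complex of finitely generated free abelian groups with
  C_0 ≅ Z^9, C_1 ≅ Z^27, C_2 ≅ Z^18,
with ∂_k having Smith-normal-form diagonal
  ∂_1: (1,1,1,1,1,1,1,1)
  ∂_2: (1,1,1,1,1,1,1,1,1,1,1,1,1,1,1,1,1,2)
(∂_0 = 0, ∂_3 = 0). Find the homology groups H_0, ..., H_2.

H_0 = Z,  H_1 = Z ⊕ Z/2Z,  H_2 = 0.

H_0: b_0 = 9 − 0 − 8 = 1; torsion from ∂_1 factors > 1: none. So H_0 = Z.
H_1: b_1 = 27 − 8 − 18 = 1; torsion from ∂_2 factors > 1: [2]. So H_1 = Z ⊕ Z/2Z.
H_2: b_2 = 18 − 18 − 0 = 0; torsion from ∂_3 factors > 1: none. So H_2 = 0.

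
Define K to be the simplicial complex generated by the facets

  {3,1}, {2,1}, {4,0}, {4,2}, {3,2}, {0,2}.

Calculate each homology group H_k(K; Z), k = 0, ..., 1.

Take the total order 0 < 1 < 2 < 3 < 4 on the vertex set. Then K (dimension 1) consists of the simplices:

  0-simplices (5): [0], [1], [2], [3], [4]
  1-simplices (6): [0,2], [0,4], [1,2], [1,3], [2,3], [2,4]

so the chain groups are C_0 ≅ Z^5, C_1 ≅ Z^6.

Boundary ∂_1: C_1 → C_0 is given by ∂[p,q] = [q] − [p]. For instance
  ∂[1,2] = [2] − [1].
The resulting 5×6 matrix has rank 4, and its Smith normal form has invariant factors (1,1,1,1).

Now H_k = ker ∂_k / im ∂_{k+1}, so:

  H_0: rank C_0 − rank ∂_1 = 5 − 4 = 1, and the invariant factors of ∂_1 are all 1, so H_0 = Z.
  H_1: rank ker ∂_1 − rank ∂_2 = (6 − 4) − 0 = 2, and there is no ∂_2, so H_1 = Z^2.

As a check, the Euler characteristic is 5 − 6 = -1, which agrees with 1 − 2 = -1.

H_0 ≅ Z,  H_1 ≅ Z^2.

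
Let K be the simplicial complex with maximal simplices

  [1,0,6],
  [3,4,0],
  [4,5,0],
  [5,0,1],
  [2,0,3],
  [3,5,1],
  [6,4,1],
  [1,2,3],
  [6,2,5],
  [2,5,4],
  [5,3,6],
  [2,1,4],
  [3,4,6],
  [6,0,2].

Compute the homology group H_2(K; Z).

Take the total order 0 < 1 < 2 < 3 < 4 < 5 < 6 on the vertex set. Then K (dimension 2) consists of the simplices:

  0-simplices (7): [0], [1], [2], [3], [4], [5], [6]
  1-simplices (21): [0,1], [0,2], [0,3], [0,4], [0,5], [0,6], [1,2], [1,3], [1,4], [1,5], [1,6], [2,3], [2,4], [2,5], [2,6], [3,4], [3,5], [3,6], [4,5], [4,6], [5,6]
  2-simplices (14): [0,1,5], [0,1,6], [0,2,3], [0,2,6], [0,3,4], [0,4,5], [1,2,3], [1,2,4], [1,3,5], [1,4,6], [2,4,5], [2,5,6], [3,4,6], [3,5,6]

Hence C_0 ≅ Z^7, C_1 ≅ Z^21, C_2 ≅ Z^14.

Boundary ∂_1: C_1 → C_0 maps an edge to its endpoints' difference, ∂[p,q] = q − p. For instance
  ∂[3,6] = [6] − [3].
This gives a 7×21 integer matrix of rank 6; reducing to Smith normal form yields diagonal entries (1,1,1,1,1,1).

The boundary map ∂_2: C_2 → C_1 acts by ∂[p,q,r] = [q,r] − [p,r] + [p,q]. For instance
  ∂[1,4,6] = [4,6] − [1,6] + [1,4],
  ∂[1,2,4] = [2,4] − [1,4] + [1,2].
The 21×14 boundary matrix has rank 13 and Smith normal form diag(1,1,1,1,1,1,1,1,1,1,1,1,1).

Reading off H_k = ker ∂_k / im ∂_{k+1}:

  H_2: rank ker ∂_2 − rank ∂_3 = (14 − 13) − 0 = 1, and there is no ∂_3, so H_2 = Z.

H_2 ≅ Z.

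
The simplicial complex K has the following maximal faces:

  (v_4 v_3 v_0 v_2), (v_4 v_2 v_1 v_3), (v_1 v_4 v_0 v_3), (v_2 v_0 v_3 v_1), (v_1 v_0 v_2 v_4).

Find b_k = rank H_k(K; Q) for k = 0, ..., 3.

Order the vertices as v_0 < v_1 < v_2 < v_3 < v_4. Listing each simplex with vertices in this order, K has dimension 3 with simplices:

  0-simplices (5): [v_0], [v_1], [v_2], [v_3], [v_4]
  1-simplices (10): [v_0,v_1], [v_0,v_2], [v_0,v_3], [v_0,v_4], [v_1,v_2], [v_1,v_3], [v_1,v_4], [v_2,v_3], [v_2,v_4], [v_3,v_4]
  2-simplices (10): [v_0,v_1,v_2], [v_0,v_1,v_3], [v_0,v_1,v_4], [v_0,v_2,v_3], [v_0,v_2,v_4], [v_0,v_3,v_4], [v_1,v_2,v_3], [v_1,v_2,v_4], [v_1,v_3,v_4], [v_2,v_3,v_4]
  3-simplices (5): [v_0,v_1,v_2,v_3], [v_0,v_1,v_2,v_4], [v_0,v_1,v_3,v_4], [v_0,v_2,v_3,v_4], [v_1,v_2,v_3,v_4]

giving chain groups C_0 ≅ Z^5, C_1 ≅ Z^10, C_2 ≅ Z^10, C_3 ≅ Z^5.

The boundary map ∂_1: C_1 → C_0 is given by ∂[p,q] = [q] − [p].
The resulting 5×10 matrix has rank 4, and its Smith normal form has invariant factors (1,1,1,1).

Boundary ∂_2: C_2 → C_1 acts by ∂[p,q,r] = [q,r] − [p,r] + [p,q]. For instance
  ∂[v_0,v_1,v_3] = [v_1,v_3] − [v_0,v_3] + [v_0,v_1],
  ∂[v_1,v_3,v_4] = [v_3,v_4] − [v_1,v_4] + [v_1,v_3].
This gives a 10×10 integer matrix of rank 6; reducing to Smith normal form yields diagonal entries (1,1,1,1,1,1).

Boundary ∂_3: C_3 → C_2 sends each 3-simplex σ to the alternating sum Σ_i (−1)^i (σ with its i-th vertex removed). For instance
  ∂[v_0,v_1,v_2,v_3] = [v_1,v_2,v_3] − [v_0,v_2,v_3] + [v_0,v_1,v_3] − [v_0,v_1,v_2],
  ∂[v_0,v_1,v_3,v_4] = [v_1,v_3,v_4] − [v_0,v_3,v_4] + [v_0,v_1,v_4] − [v_0,v_1,v_3].
This gives a 10×5 integer matrix of rank 4; reducing to Smith normal form yields diagonal entries (1,1,1,1).

Reading off H_k = ker ∂_k / im ∂_{k+1}:

  H_0: rank C_0 − rank ∂_1 = 5 − 4 = 1, and the invariant factors of ∂_1 are all 1, so H_0 ≅ Z.
  H_1: rank ker ∂_1 − rank ∂_2 = (10 − 4) − 6 = 0, and the invariant factors of ∂_2 are all 1, so H_1 ≅ 0.
  H_2: rank ker ∂_2 − rank ∂_3 = (10 − 6) − 4 = 0, and the invariant factors of ∂_3 are all 1, so H_2 ≅ 0.
  H_3: rank ker ∂_3 − rank ∂_4 = (5 − 4) − 0 = 1, and there is no ∂_4, so H_3 ≅ Z.

Hence the Betti numbers are b_0 = 1, b_1 = 0, b_2 = 0, b_3 = 1.

b_0 = 1, b_1 = 0, b_2 = 0, b_3 = 1.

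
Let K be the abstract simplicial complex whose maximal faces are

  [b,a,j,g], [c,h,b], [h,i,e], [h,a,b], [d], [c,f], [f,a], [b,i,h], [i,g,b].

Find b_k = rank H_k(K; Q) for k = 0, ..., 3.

b_0 = 2, b_1 = 1, b_2 = 0, b_3 = 0.

We work with the vertex ordering a < b < c < d < e < f < g < h < i < j. The simplices of K, each written with vertices in increasing order, are:

  0-simplices (10): a, b, c, d, e, f, g, h, i, j
  1-simplices (17): ab, af, ag, ah, aj, bc, bg, bh, bi, bj, cf, ch, eh, ei, gi, gj, hi
  2-simplices (9): abg, abh, abj, agj, bch, bgi, bgj, bhi, ehi
  3-simplices (1): abgj

giving chain groups C_0 ≅ Z^10, C_1 ≅ Z^17, C_2 ≅ Z^9, C_3 ≅ Z^1.

The boundary map ∂_1: C_1 → C_0 sends each edge [p,q] (with p < q) to q − p. For instance
  ∂bc = c − b.
The 10×17 boundary matrix has rank 8 and Smith normal form diag(1,1,1,1,1,1,1,1).

Boundary ∂_2: C_2 → C_1 acts by ∂[p,q,r] = [q,r] − [p,r] + [p,q]. For instance
  ∂agj = gj − aj + ag,
  ∂bch = ch − bh + bc.
This gives a 17×9 integer matrix of rank 8; reducing to Smith normal form yields diagonal entries (1,1,1,1,1,1,1,1).

∂_3: C_3 → C_2 sends each 3-simplex σ to the alternating sum Σ_i (−1)^i (σ with its i-th vertex removed). For instance
  ∂abgj = bgj − agj + abj − abg.
The resulting 9×1 matrix has rank 1, and its Smith normal form has invariant factors (1).

Reading off H_k = ker ∂_k / im ∂_{k+1}:

  H_0: rank C_0 − rank ∂_1 = 10 − 8 = 2, and the invariant factors of ∂_1 are all 1, so H_0 ≅ Z^2.
  H_1: rank ker ∂_1 − rank ∂_2 = (17 − 8) − 8 = 1, and the invariant factors of ∂_2 are all 1, so H_1 ≅ Z.
  H_2: rank ker ∂_2 − rank ∂_3 = (9 − 8) − 1 = 0, and the invariant factors of ∂_3 are all 1, so H_2 ≅ 0.
  H_3: rank ker ∂_3 − rank ∂_4 = (1 − 1) − 0 = 0, and there is no ∂_4, so H_3 ≅ 0.

Hence the Betti numbers are b_0 = 2, b_1 = 1, b_2 = 0, b_3 = 0.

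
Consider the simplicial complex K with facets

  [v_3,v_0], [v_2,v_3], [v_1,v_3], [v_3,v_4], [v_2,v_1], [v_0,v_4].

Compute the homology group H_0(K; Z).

Fix the vertex order v_0 < v_1 < v_2 < v_3 < v_4 and write every simplex with vertices in increasing order. Then dim K = 1 and the simplices of K are:

  0-simplices (5): [v_0], [v_1], [v_2], [v_3], [v_4]
  1-simplices (6): [v_0,v_3], [v_0,v_4], [v_1,v_2], [v_1,v_3], [v_2,v_3], [v_3,v_4]

Hence C_0 ≅ Z^5, C_1 ≅ Z^6.

The boundary map ∂_1: C_1 → C_0 maps an edge to its endpoints' difference, ∂[p,q] = q − p. For instance
  ∂[v_0,v_3] = [v_3] − [v_0].
As a 5×6 matrix over Z this has rank 4, with invariant factors (1,1,1,1).

Computing H_k = (kernel of ∂_k) / (image of ∂_{k+1}):

  H_0: rank C_0 − rank ∂_1 = 5 − 4 = 1, and the invariant factors of ∂_1 are all 1, so H_0 ≅ Z.

H_0 = Z.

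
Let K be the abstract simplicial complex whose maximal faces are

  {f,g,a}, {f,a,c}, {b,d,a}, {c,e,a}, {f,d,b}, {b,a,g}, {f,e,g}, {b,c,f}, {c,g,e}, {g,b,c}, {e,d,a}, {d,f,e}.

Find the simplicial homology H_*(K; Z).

Take the total order a < b < c < d < e < f < g on the vertex set. Then K (dimension 2) consists of the simplices:

  0-simplices (7): a, b, c, d, e, f, g
  1-simplices (18): ab, ac, ad, ae, af, ag, bc, bd, bf, bg, ce, cf, cg, de, df, ef, eg, fg
  2-simplices (12): abd, abg, ace, acf, ade, afg, bcf, bcg, bdf, ceg, def, efg

Hence C_0 ≅ Z^7, C_1 ≅ Z^18, C_2 ≅ Z^12.

∂_1: C_1 → C_0 is given by ∂[p,q] = [q] − [p]. For instance
  ∂ad = d − a.
The 7×18 boundary matrix has rank 6 and Smith normal form diag(1,1,1,1,1,1).

∂_2: C_2 → C_1 maps a triangle to the signed sum of its edges. For instance
  ∂ade = de − ae + ad,
  ∂bdf = df − bf + bd.
The 18×12 boundary matrix has rank 12 and Smith normal form diag(1,1,1,1,1,1,1,1,1,1,1,2).

Reading off H_k = ker ∂_k / im ∂_{k+1}:

  H_0: rank C_0 − rank ∂_1 = 7 − 6 = 1, and the invariant factors of ∂_1 are all 1, so H_0 = Z.
  H_1: rank ker ∂_1 − rank ∂_2 = (18 − 6) − 12 = 0, and ∂_2 has invariant factor 2 > 1, so H_1 = Z/2.
  H_2: rank ker ∂_2 − rank ∂_3 = (12 − 12) − 0 = 0, and there is no ∂_3, so H_2 = 0.

As a check, the Euler characteristic is 7 − 18 + 12 = 1, which agrees with 1 − 0 + 0 = 1.

H_0 ≅ Z,  H_1 ≅ Z/2,  H_2 = 0.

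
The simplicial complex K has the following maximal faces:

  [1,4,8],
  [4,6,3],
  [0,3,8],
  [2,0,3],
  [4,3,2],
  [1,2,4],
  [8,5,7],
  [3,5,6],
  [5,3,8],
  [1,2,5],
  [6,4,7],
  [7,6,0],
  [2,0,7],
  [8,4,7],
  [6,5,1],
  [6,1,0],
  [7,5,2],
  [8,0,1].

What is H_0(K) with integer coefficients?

H_0 = Z.

Order the vertices as 0 < 1 < 2 < 3 < 4 < 5 < 6 < 7 < 8. Listing each simplex with vertices in this order, K has dimension 2 with simplices:

  0-simplices (9): [0], [1], [2], [3], [4], [5], [6], [7], [8]
  1-simplices (27): (27 of them)
  2-simplices (18): [0,1,6], [0,1,8], [0,2,3], [0,2,7], [0,3,8], [0,6,7], [1,2,4], [1,2,5], [1,4,8], [1,5,6], [2,3,4], [2,5,7], [3,4,6], [3,5,6], [3,5,8], [4,6,7], [4,7,8], [5,7,8]

Hence C_0 ≅ Z^9, C_1 ≅ Z^27, C_2 ≅ Z^18.

The boundary map ∂_1: C_1 → C_0 is given by ∂[p,q] = [q] − [p]. For instance
  ∂[1,5] = [5] − [1].
As a 9×27 matrix over Z this has rank 8, with invariant factors (1,1,1,1,1,1,1,1).

The boundary map ∂_2: C_2 → C_1 maps a triangle to the signed sum of its edges. For instance
  ∂[0,2,3] = [2,3] − [0,3] + [0,2],
  ∂[1,2,4] = [2,4] − [1,4] + [1,2].
This gives a 27×18 integer matrix of rank 17; reducing to Smith normal form yields diagonal entries (1,1,1,1,1,1,1,1,1,1,1,1,1,1,1,1,1).

Computing H_k = (kernel of ∂_k) / (image of ∂_{k+1}):

  H_0: rank C_0 − rank ∂_1 = 9 − 8 = 1, and the invariant factors of ∂_1 are all 1, so H_0 ≅ Z.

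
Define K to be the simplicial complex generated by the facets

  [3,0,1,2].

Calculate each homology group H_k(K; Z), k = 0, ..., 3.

H_0 ≅ Z,  H_1 = 0,  H_2 = 0,  H_3 = 0.

Fix the vertex order 0 < 1 < 2 < 3 and write every simplex with vertices in increasing order. Then dim K = 3 and the simplices of K are:

  0-simplices (4): [0], [1], [2], [3]
  1-simplices (6): [0,1], [0,2], [0,3], [1,2], [1,3], [2,3]
  2-simplices (4): [0,1,2], [0,1,3], [0,2,3], [1,2,3]
  3-simplices (1): [0,1,2,3]

Hence C_0 ≅ Z^4, C_1 ≅ Z^6, C_2 ≅ Z^4, C_3 ≅ Z^1.

The boundary map ∂_1: C_1 → C_0 is given by ∂[p,q] = [q] − [p]. For instance
  ∂[1,2] = [2] − [1].
The 4×6 boundary matrix has rank 3 and Smith normal form diag(1,1,1).

Boundary ∂_2: C_2 → C_1 sends each 2-simplex [p,q,r] to [q,r] − [p,r] + [p,q]. For instance
  ∂[0,1,2] = [1,2] − [0,2] + [0,1],
  ∂[1,2,3] = [2,3] − [1,3] + [1,2].
As a 6×4 matrix over Z this has rank 3, with invariant factors (1,1,1).

The boundary map ∂_3: C_3 → C_2 sends each 3-simplex σ to the alternating sum Σ_i (−1)^i (σ with its i-th vertex removed). For instance
  ∂[0,1,2,3] = [1,2,3] − [0,2,3] + [0,1,3] − [0,1,2].
This gives a 4×1 integer matrix of rank 1; reducing to Smith normal form yields diagonal entries (1).

Reading off H_k = ker ∂_k / im ∂_{k+1}:

  H_0: rank C_0 − rank ∂_1 = 4 − 3 = 1, and the invariant factors of ∂_1 are all 1, so H_0 = Z.
  H_1: rank ker ∂_1 − rank ∂_2 = (6 − 3) − 3 = 0, and the invariant factors of ∂_2 are all 1, so H_1 = 0.
  H_2: rank ker ∂_2 − rank ∂_3 = (4 − 3) − 1 = 0, and the invariant factors of ∂_3 are all 1, so H_2 = 0.
  H_3: rank ker ∂_3 − rank ∂_4 = (1 − 1) − 0 = 0, and there is no ∂_4, so H_3 = 0.

As a check, the Euler characteristic is 4 − 6 + 4 − 1 = 1, which agrees with 1 − 0 + 0 − 0 = 1.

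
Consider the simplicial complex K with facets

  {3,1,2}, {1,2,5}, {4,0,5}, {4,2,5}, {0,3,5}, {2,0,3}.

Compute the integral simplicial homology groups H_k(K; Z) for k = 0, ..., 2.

H_0 = Z,  H_1 = Z,  H_2 = 0.

Fix the vertex order 0 < 1 < 2 < 3 < 4 < 5 and write every simplex with vertices in increasing order. Then dim K = 2 and the simplices of K are:

  0-simplices (6): [0], [1], [2], [3], [4], [5]
  1-simplices (12): [0,2], [0,3], [0,4], [0,5], [1,2], [1,3], [1,5], [2,3], [2,4], [2,5], [3,5], [4,5]
  2-simplices (6): [0,2,3], [0,3,5], [0,4,5], [1,2,3], [1,2,5], [2,4,5]

so the chain groups are C_0 ≅ Z^6, C_1 ≅ Z^12, C_2 ≅ Z^6.

Boundary ∂_1: C_1 → C_0 is given by ∂[p,q] = [q] − [p]. For instance
  ∂[2,5] = [5] − [2].
This gives a 6×12 integer matrix of rank 5; reducing to Smith normal form yields diagonal entries (1,1,1,1,1).

∂_2: C_2 → C_1 maps a triangle to the signed sum of its edges. For instance
  ∂[2,4,5] = [4,5] − [2,5] + [2,4],
  ∂[1,2,5] = [2,5] − [1,5] + [1,2].
The resulting 12×6 matrix has rank 6, and its Smith normal form has invariant factors (1,1,1,1,1,1).

Now H_k = ker ∂_k / im ∂_{k+1}, so:

  H_0: rank C_0 − rank ∂_1 = 6 − 5 = 1, and the invariant factors of ∂_1 are all 1, so H_0 ≅ Z.
  H_1: rank ker ∂_1 − rank ∂_2 = (12 − 5) − 6 = 1, and the invariant factors of ∂_2 are all 1, so H_1 ≅ Z.
  H_2: rank ker ∂_2 − rank ∂_3 = (6 − 6) − 0 = 0, and there is no ∂_3, so H_2 ≅ 0.

As a check, the Euler characteristic is 6 − 12 + 6 = 0, which agrees with 1 − 1 + 0 = 0.
(K is a triangulation of the cylinder S^1 x I.)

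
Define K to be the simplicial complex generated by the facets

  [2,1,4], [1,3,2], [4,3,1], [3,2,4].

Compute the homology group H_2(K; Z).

H_2 = Z.

Take the total order 1 < 2 < 3 < 4 on the vertex set. Then K (dimension 2) consists of the simplices:

  0-simplices (4): [1], [2], [3], [4]
  1-simplices (6): [1,2], [1,3], [1,4], [2,3], [2,4], [3,4]
  2-simplices (4): [1,2,3], [1,2,4], [1,3,4], [2,3,4]

giving chain groups C_0 ≅ Z^4, C_1 ≅ Z^6, C_2 ≅ Z^4.

The boundary map ∂_1: C_1 → C_0 sends each edge [p,q] (with p < q) to q − p. For instance
  ∂[1,2] = [2] − [1].
The 4×6 boundary matrix has rank 3 and Smith normal form diag(1,1,1).

∂_2: C_2 → C_1 maps a triangle to the signed sum of its edges. For instance
  ∂[2,3,4] = [3,4] − [2,4] + [2,3],
  ∂[1,2,3] = [2,3] − [1,3] + [1,2].
This gives a 6×4 integer matrix of rank 3; reducing to Smith normal form yields diagonal entries (1,1,1).

Now H_k = ker ∂_k / im ∂_{k+1}, so:

  H_2: rank ker ∂_2 − rank ∂_3 = (4 − 3) − 0 = 1, and there is no ∂_3, so H_2 = Z.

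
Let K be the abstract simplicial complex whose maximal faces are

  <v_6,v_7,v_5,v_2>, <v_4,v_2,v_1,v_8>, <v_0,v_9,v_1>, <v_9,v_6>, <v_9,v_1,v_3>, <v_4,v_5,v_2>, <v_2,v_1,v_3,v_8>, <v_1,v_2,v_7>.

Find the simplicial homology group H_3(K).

H_3 = 0.

K has 10 vertices, 22 edges, 15 triangles, 3 3-simplices.
rank ∂_3 = 3, rank ∂_4 = 0 ⇒ b_3 = 3 − 3 − 0 = 0. So H_3 = 0.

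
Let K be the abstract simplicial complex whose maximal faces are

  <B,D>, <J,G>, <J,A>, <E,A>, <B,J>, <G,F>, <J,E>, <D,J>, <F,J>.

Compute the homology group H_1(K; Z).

H_1 = Z^3.

We work with the vertex ordering A < B < D < E < F < G < J. The simplices of K, each written with vertices in increasing order, are:

  0-simplices (7): A, B, D, E, F, G, J
  1-simplices (9): AE, AJ, BD, BJ, DJ, EJ, FG, FJ, GJ

Hence C_0 ≅ Z^7, C_1 ≅ Z^9.

Boundary ∂_1: C_1 → C_0 maps an edge to its endpoints' difference, ∂[p,q] = q − p. For instance
  ∂EJ = J − E.
This gives a 7×9 integer matrix of rank 6; reducing to Smith normal form yields diagonal entries (1,1,1,1,1,1).

Computing H_k = (kernel of ∂_k) / (image of ∂_{k+1}):

  H_1: rank ker ∂_1 − rank ∂_2 = (9 − 6) − 0 = 3, and there is no ∂_2, so H_1 = Z^3.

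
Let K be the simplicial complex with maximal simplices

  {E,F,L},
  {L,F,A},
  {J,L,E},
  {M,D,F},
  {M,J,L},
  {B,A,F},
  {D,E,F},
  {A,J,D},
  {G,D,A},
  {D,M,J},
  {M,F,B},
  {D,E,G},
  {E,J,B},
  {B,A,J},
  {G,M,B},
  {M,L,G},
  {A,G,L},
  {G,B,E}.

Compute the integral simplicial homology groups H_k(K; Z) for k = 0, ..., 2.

We work with the vertex ordering A < B < D < E < F < G < J < L < M. The simplices of K, each written with vertices in increasing order, are:

  0-simplices (9): A, B, D, E, F, G, J, L, M
  1-simplices (27): AB, AD, AF, AG, AJ, AL, BE, BF, BG, BJ, BM, DE, DF, DG, DJ, DM, EF, EG, EJ, EL, FL, FM, GL, GM, JL, JM, LM
  2-simplices (18): ABF, ABJ, ADG, ADJ, AFL, AGL, BEG, BEJ, BFM, BGM, DEF, DEG, DFM, DJM, EFL, EJL, GLM, JLM

Hence C_0 ≅ Z^9, C_1 ≅ Z^27, C_2 ≅ Z^18.

The boundary map ∂_1: C_1 → C_0 is given by ∂[p,q] = [q] − [p].
The resulting 9×27 matrix has rank 8, and its Smith normal form has invariant factors (1,1,1,1,1,1,1,1).

The boundary map ∂_2: C_2 → C_1 acts by ∂[p,q,r] = [q,r] − [p,r] + [p,q]. For instance
  ∂DJM = JM − DM + DJ,
  ∂BGM = GM − BM + BG.
As a 27×18 matrix over Z this has rank 17, with invariant factors (1,1,1,1,1,1,1,1,1,1,1,1,1,1,1,1,1).

From H_k ≅ ker(∂_k) / im(∂_{k+1}) we obtain:

  H_0: rank C_0 − rank ∂_1 = 9 − 8 = 1, and the invariant factors of ∂_1 are all 1, so H_0 = Z.
  H_1: rank ker ∂_1 − rank ∂_2 = (27 − 8) − 17 = 2, and the invariant factors of ∂_2 are all 1, so H_1 = Z^2.
  H_2: rank ker ∂_2 − rank ∂_3 = (18 − 17) − 0 = 1, and there is no ∂_3, so H_2 = Z.

(K is a triangulation of the torus T^2.)

H_0 = Z,  H_1 = Z^2,  H_2 = Z.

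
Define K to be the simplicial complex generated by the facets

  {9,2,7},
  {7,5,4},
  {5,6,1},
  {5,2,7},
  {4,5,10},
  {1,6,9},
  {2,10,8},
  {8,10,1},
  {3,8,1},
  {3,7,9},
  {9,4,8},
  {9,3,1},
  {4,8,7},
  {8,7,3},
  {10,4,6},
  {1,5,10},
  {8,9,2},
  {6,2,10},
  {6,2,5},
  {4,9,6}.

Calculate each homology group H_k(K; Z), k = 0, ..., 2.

K has 10 vertices, 30 edges, 20 triangles.
rank ∂_0 = 0, rank ∂_1 = 9 ⇒ b_0 = 10 − 0 − 9 = 1; all invariant factors of ∂_1 are 1 so no torsion. So H_0 = Z.
rank ∂_1 = 9, rank ∂_2 = 20 ⇒ b_1 = 30 − 9 − 20 = 1; ∂_2 has invariant factor(s) [2] giving torsion. So H_1 = Z ⊕ Z/2Z.
rank ∂_2 = 20, rank ∂_3 = 0 ⇒ b_2 = 20 − 20 − 0 = 0. So H_2 = 0.

H_0 ≅ Z,  H_1 ≅ Z ⊕ Z/2Z,  H_2 = 0.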